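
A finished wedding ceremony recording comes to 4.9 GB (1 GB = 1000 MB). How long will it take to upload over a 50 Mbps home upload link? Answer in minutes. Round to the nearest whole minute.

13 minutes

File: 4.9 GB = 39200.0 Mb.
At 50 Mbps: 39200.0 / 50 = 784.0 s ≈ 13.1 minutes.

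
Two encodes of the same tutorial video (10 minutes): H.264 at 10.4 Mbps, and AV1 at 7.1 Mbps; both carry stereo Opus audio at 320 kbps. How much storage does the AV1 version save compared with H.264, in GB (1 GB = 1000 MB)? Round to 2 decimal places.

0.25 GB

10 min = 600 s
Audio: 320 kbps = 0.320 Mbps.
H.264: 10.720 Mbps × 600 s = 6432.0 Mb = 0.804 GB.
AV1: 7.420 Mbps × 600 s = 4452.0 Mb = 0.556 GB.
Saving: 0.804 − 0.556 = 0.247 GB.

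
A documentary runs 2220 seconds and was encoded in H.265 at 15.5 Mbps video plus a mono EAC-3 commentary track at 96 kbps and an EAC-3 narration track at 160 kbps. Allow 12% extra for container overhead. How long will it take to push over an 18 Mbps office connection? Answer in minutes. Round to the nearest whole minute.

Audio total: 96 + 160 = 256 kbps = 0.256 Mbps.
Total bitrate: 15.756 Mbps.
File: 15.756 Mbps × 2220 s = 34978.3 Mb.
With 12% container overhead: ×1.12. → 39175.7 Mb.
At 18 Mbps: 39175.7 / 18 = 2176.4 s ≈ 36.3 minutes.

36 minutes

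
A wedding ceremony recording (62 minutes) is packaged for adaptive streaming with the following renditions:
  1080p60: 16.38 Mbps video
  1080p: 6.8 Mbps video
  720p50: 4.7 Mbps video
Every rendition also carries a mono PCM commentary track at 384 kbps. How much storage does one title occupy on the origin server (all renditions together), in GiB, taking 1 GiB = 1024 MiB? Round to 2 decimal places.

62 min = 3720 s
Audio: 384 kbps = 0.384 Mbps.
Sum of rendition bitrates: (16.38+0.384) + (6.8+0.384) + (4.7+0.384) = 29.032 Mbps.
× 3720 s = 107,999 Mb = 13,500 MB = 12.57 GiB.

12.57 GiB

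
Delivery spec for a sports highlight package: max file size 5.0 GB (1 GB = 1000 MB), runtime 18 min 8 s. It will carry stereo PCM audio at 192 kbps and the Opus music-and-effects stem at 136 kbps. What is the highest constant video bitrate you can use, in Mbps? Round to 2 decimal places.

36.44 Mbps

Budget: 5.0 GB = 40000.0 Mb.
18 min 8 s = 1088 s
Total bitrate budget: 40000.0 Mb / 1088 s = 36.765 Mbps.
Audio total: 192 + 136 = 328 kbps = 0.328 Mbps.
Video: 36.765 − 0.328 = 36.437 Mbps.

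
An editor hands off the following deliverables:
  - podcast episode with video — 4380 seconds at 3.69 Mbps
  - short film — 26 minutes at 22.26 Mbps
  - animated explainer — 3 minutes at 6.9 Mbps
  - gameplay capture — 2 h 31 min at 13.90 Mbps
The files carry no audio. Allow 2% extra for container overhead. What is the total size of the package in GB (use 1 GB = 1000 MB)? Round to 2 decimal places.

22.70 GB

podcast episode with video: 3.690 Mbps × 4380 s × 1.02 = 16485.4 Mb
short film: 22.260 Mbps × 1560 s × 1.02 = 35420.1 Mb
animated explainer: 6.900 Mbps × 180 s × 1.02 = 1266.8 Mb
gameplay capture: 13.900 Mbps × 9060 s × 1.02 = 128452.7 Mb
Total: 181625.1 Mb = 22703.1 MB.
= 22.70 GB.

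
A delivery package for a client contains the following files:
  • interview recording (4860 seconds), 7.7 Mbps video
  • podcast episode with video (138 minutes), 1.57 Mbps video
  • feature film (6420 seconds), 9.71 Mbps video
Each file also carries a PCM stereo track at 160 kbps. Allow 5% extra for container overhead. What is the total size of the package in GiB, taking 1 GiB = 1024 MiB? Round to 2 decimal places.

14.17 GiB

Audio: 160 kbps = 0.160 Mbps.
interview recording: 7.860 Mbps × 4860 s × 1.05 = 40109.6 Mb
podcast episode with video: 1.730 Mbps × 8280 s × 1.05 = 15040.6 Mb
feature film: 9.870 Mbps × 6420 s × 1.05 = 66533.7 Mb
Total: 121683.9 Mb = 15210.5 MB.
= 14.17 GiB.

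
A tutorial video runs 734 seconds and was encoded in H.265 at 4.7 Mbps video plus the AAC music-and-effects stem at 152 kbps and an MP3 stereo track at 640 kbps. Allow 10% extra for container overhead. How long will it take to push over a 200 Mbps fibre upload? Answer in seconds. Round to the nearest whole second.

Audio total: 152 + 640 = 792 kbps = 0.792 Mbps.
Total bitrate: 5.492 Mbps.
File: 5.492 Mbps × 734 s = 4031.1 Mb.
With 10% container overhead: ×1.10. → 4434.2 Mb.
At 200 Mbps: 4434.2 / 200 = 22.2 s ≈ 22.2 seconds.

22 seconds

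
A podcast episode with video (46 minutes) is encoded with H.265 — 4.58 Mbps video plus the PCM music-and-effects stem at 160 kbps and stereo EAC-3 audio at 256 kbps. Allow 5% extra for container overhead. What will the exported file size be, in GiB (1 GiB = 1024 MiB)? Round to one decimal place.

46 min = 2760 s
Audio total: 160 + 256 = 416 kbps = 0.416 Mbps.
Total bitrate: 4.58 + 0.416 = 4.996 Mbps.
Stream data: 4.996 Mbps × 2760 s = 13789.0 Mb.
With 5% container overhead: ×1.05.
14,478 Mb = 1,809,801,000 bytes ÷ 1,073,741,824 = 1.686 GiB.

1.7 GiB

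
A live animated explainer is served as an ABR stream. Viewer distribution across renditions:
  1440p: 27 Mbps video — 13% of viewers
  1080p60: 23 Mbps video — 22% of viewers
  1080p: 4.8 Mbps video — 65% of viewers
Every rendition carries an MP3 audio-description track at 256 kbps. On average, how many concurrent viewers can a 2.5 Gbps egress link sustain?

Audio: 256 kbps = 0.256 Mbps.
Average per-viewer bitrate: 0.13×27.256 + 0.22×23.256 + 0.65×5.056 = 11.946 Mbps.
2.5 Gbps = 2,500 Mbps; 2,500 / 11.946 = 209.28 → 209.

209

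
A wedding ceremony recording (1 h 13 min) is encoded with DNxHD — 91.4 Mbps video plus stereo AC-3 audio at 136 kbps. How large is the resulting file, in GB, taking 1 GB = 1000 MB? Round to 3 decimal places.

50.116 GB

1 h 13 min = 73 min = 4380 s
Audio: 136 kbps = 0.136 Mbps.
Total bitrate: 91.4 + 0.136 = 91.536 Mbps.
Stream data: 91.536 Mbps × 4380 s = 400927.7 Mb.
400,928 Mb ÷ 8 = 50,116 MB → 50.12 GB.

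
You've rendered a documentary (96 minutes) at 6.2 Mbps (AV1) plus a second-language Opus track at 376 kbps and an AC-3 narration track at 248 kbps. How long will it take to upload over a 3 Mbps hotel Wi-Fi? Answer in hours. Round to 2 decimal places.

96 min = 5760 s
Audio total: 376 + 248 = 624 kbps = 0.624 Mbps.
Total bitrate: 6.824 Mbps.
File: 6.824 Mbps × 5760 s = 39306.2 Mb.
At 3 Mbps: 39306.2 / 3 = 13102.1 s ≈ 3.64 hours.

3.64 hours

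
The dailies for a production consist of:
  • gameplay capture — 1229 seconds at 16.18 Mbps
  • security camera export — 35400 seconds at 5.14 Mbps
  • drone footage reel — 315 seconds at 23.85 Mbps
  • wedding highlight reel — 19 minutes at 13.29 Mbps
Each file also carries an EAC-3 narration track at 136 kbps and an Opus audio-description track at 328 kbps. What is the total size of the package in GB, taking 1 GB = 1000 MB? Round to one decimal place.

Audio total: 136 + 328 = 464 kbps = 0.464 Mbps.
gameplay capture: 16.644 Mbps × 1229 s = 20455.5 Mb
security camera export: 5.604 Mbps × 35400 s = 198381.6 Mb
drone footage reel: 24.314 Mbps × 315 s = 7658.9 Mb
wedding highlight reel: 13.754 Mbps × 1140 s = 15679.6 Mb
Total: 242175.5 Mb = 30271.9 MB.
= 30.27 GB.

30.3 GB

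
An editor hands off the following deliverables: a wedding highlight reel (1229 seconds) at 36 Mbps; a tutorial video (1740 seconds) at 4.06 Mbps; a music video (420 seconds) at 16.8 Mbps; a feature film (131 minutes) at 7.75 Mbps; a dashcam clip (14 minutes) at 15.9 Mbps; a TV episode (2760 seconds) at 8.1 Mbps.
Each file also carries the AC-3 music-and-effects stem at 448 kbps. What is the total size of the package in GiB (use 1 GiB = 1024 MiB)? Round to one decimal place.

18.8 GiB

Audio: 448 kbps = 0.448 Mbps.
wedding highlight reel: 36.448 Mbps × 1229 s = 44794.6 Mb
tutorial video: 4.508 Mbps × 1740 s = 7843.9 Mb
music video: 17.248 Mbps × 420 s = 7244.2 Mb
feature film: 8.198 Mbps × 7860 s = 64436.3 Mb
dashcam clip: 16.348 Mbps × 840 s = 13732.3 Mb
TV episode: 8.548 Mbps × 2760 s = 23592.5 Mb
Total: 161643.8 Mb = 20205.5 MB.
= 18.82 GiB.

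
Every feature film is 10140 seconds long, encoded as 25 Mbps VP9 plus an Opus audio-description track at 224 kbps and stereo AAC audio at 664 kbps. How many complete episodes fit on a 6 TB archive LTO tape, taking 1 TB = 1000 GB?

182

Audio total: 224 + 664 = 888 kbps = 0.888 Mbps.
Total bitrate: 25.888 Mbps.
Per item: 25.888 Mbps × 10140 s = 262,504 Mb = 32,813 MB.
Capacity: 6 TB = 48,000,000 Mb; 182.85 items → 182 complete.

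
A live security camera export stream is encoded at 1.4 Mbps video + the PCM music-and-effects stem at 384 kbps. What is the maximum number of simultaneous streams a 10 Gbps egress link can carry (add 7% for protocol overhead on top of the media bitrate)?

5238

Audio: 384 kbps = 0.384 Mbps.
Per-viewer media rate: 1.784 Mbps.
On the wire with 7% overhead: 1.909 Mbps.
10 Gbps = 10,000 Mbps; 10,000 / 1.909 = 5238.67 → 5238 viewers.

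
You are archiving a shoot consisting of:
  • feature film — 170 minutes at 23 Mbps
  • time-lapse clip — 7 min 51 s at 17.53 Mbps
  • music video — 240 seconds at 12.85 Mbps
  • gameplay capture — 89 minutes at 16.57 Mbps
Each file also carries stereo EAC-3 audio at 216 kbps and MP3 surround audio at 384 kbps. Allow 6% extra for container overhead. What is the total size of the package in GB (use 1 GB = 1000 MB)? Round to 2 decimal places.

45.60 GB

Audio total: 216 + 384 = 600 kbps = 0.600 Mbps.
feature film: 23.600 Mbps × 10200 s × 1.06 = 255163.2 Mb
time-lapse clip: 18.130 Mbps × 471 s × 1.06 = 9051.6 Mb
music video: 13.450 Mbps × 240 s × 1.06 = 3421.7 Mb
gameplay capture: 17.170 Mbps × 5340 s × 1.06 = 97189.1 Mb
Total: 364825.5 Mb = 45603.2 MB.
= 45.60 GB.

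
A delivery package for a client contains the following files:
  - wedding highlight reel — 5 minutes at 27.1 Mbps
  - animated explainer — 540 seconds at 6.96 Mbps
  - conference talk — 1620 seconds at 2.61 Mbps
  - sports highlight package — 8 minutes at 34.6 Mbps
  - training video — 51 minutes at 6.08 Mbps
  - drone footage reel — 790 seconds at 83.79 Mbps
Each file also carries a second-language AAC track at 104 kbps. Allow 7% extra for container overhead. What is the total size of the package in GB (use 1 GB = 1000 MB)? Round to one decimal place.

15.8 GB

Audio: 104 kbps = 0.104 Mbps.
wedding highlight reel: 27.204 Mbps × 300 s × 1.07 = 8732.5 Mb
animated explainer: 7.064 Mbps × 540 s × 1.07 = 4081.6 Mb
conference talk: 2.714 Mbps × 1620 s × 1.07 = 4704.4 Mb
sports highlight package: 34.704 Mbps × 480 s × 1.07 = 17824.0 Mb
training video: 6.184 Mbps × 3060 s × 1.07 = 20247.7 Mb
drone footage reel: 83.894 Mbps × 790 s × 1.07 = 70915.6 Mb
Total: 126505.7 Mb = 15813.2 MB.
= 15.81 GB.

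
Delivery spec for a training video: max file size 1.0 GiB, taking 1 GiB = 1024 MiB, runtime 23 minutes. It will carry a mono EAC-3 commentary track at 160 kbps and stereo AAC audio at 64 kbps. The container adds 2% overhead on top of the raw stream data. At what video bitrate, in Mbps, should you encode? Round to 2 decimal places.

Budget: 1.0 GiB = 8589.9 Mb.
Stream payload after overhead: 8589.9 / 1.02 = 8421.5 Mb.
23 min = 1380 s
Total bitrate budget: 8421.5 Mb / 1380 s = 6.103 Mbps.
Audio total: 160 + 64 = 224 kbps = 0.224 Mbps.
Video: 6.103 − 0.224 = 5.879 Mbps.

5.88 Mbps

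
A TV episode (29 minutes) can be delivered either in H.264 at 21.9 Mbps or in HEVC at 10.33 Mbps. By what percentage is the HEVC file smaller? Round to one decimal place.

29 min = 1740 s
H.264: 21.900 Mbps × 1740 s = 38106.0 Mb = 4.763 GB.
HEVC: 10.330 Mbps × 1740 s = 17974.2 Mb = 2.247 GB.
Reduction: (1 − 2.247/4.763) × 100 = 52.83%.

52.8%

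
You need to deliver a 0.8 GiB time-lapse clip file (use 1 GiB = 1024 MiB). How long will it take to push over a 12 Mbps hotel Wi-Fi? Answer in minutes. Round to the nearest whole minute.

10 minutes

File: 0.8 GiB = 6871.9 Mb.
At 12 Mbps: 6871.9 / 12 = 572.7 s ≈ 9.54 minutes.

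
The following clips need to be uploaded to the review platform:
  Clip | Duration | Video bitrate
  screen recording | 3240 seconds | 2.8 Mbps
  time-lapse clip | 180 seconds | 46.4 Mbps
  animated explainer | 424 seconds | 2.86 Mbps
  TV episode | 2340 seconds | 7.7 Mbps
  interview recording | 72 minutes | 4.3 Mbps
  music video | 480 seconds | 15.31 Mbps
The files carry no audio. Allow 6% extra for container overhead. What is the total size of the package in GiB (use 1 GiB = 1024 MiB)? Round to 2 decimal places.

7.72 GiB

screen recording: 2.800 Mbps × 3240 s × 1.06 = 9616.3 Mb
time-lapse clip: 46.400 Mbps × 180 s × 1.06 = 8853.1 Mb
animated explainer: 2.860 Mbps × 424 s × 1.06 = 1285.4 Mb
TV episode: 7.700 Mbps × 2340 s × 1.06 = 19099.1 Mb
interview recording: 4.300 Mbps × 4320 s × 1.06 = 19690.6 Mb
music video: 15.310 Mbps × 480 s × 1.06 = 7789.7 Mb
Total: 66334.2 Mb = 8291.8 MB.
= 7.722 GiB.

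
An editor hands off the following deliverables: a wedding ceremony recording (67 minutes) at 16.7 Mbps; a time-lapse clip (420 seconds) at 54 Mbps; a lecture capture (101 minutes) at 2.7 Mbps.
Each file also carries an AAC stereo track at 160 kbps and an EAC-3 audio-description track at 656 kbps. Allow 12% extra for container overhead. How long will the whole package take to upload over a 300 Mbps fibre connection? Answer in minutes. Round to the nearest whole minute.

7 minutes

Audio total: 160 + 656 = 816 kbps = 0.816 Mbps.
wedding ceremony recording: 17.516 Mbps × 4020 s × 1.12 = 78864.0 Mb
time-lapse clip: 54.816 Mbps × 420 s × 1.12 = 25785.4 Mb
lecture capture: 3.516 Mbps × 6060 s × 1.12 = 23863.8 Mb
Total: 128513.3 Mb = 16064.2 MB.
At 300 Mbps: 128513.3 / 300 = 428 s ≈ 7.14 minutes.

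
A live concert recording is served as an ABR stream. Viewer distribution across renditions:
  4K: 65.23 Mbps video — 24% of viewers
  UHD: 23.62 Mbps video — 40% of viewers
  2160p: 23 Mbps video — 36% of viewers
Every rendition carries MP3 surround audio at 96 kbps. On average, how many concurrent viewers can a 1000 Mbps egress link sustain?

Audio: 96 kbps = 0.096 Mbps.
Average per-viewer bitrate: 0.24×65.326 + 0.40×23.716 + 0.36×23.096 = 33.479 Mbps.
1000 Mbps = 1,000 Mbps; 1,000 / 33.479 = 29.87 → 29.

29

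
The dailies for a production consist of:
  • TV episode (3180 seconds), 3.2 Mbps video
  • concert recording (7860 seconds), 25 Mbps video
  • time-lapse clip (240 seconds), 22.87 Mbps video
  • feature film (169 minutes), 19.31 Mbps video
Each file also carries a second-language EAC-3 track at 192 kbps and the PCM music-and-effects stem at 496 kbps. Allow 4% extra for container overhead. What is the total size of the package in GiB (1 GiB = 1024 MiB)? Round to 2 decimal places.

51.18 GiB

Audio total: 192 + 496 = 688 kbps = 0.688 Mbps.
TV episode: 3.888 Mbps × 3180 s × 1.04 = 12858.4 Mb
concert recording: 25.688 Mbps × 7860 s × 1.04 = 209984.0 Mb
time-lapse clip: 23.558 Mbps × 240 s × 1.04 = 5880.1 Mb
feature film: 19.998 Mbps × 10140 s × 1.04 = 210890.9 Mb
Total: 439613.4 Mb = 54951.7 MB.
= 51.18 GiB.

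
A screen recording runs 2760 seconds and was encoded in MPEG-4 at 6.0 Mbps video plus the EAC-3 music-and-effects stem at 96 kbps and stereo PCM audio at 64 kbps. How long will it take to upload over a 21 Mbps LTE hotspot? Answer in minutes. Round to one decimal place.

13.5 minutes

Audio total: 96 + 64 = 160 kbps = 0.160 Mbps.
Total bitrate: 6.160 Mbps.
File: 6.160 Mbps × 2760 s = 17001.6 Mb.
At 21 Mbps: 17001.6 / 21 = 809.6 s ≈ 13.5 minutes.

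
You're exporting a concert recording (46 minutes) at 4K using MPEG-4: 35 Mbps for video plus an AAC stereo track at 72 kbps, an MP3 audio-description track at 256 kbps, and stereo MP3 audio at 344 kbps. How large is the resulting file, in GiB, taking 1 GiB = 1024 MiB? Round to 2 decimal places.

11.46 GiB

46 min = 2760 s
Audio total: 72 + 256 + 344 = 672 kbps = 0.672 Mbps.
Total bitrate: 35 + 0.672 = 35.672 Mbps.
Stream data: 35.672 Mbps × 2760 s = 98454.7 Mb.
98,455 Mb = 12,306,840,000 bytes ÷ 1,073,741,824 = 11.46 GiB.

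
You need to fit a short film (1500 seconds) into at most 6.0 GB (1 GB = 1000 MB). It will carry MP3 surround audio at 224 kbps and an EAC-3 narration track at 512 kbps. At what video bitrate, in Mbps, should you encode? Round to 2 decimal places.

Budget: 6.0 GB = 48000.0 Mb.
Total bitrate budget: 48000.0 Mb / 1500 s = 32.000 Mbps.
Audio total: 224 + 512 = 736 kbps = 0.736 Mbps.
Video: 32.000 − 0.736 = 31.264 Mbps.

31.26 Mbps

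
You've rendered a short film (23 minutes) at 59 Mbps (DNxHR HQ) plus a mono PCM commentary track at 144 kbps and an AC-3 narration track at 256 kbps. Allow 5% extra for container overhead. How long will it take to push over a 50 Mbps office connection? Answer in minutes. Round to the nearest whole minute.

23 min = 1380 s
Audio total: 144 + 256 = 400 kbps = 0.400 Mbps.
Total bitrate: 59.400 Mbps.
File: 59.400 Mbps × 1380 s = 81972.0 Mb.
With 5% container overhead: ×1.05. → 86070.6 Mb.
At 50 Mbps: 86070.6 / 50 = 1721.4 s ≈ 28.7 minutes.

29 minutes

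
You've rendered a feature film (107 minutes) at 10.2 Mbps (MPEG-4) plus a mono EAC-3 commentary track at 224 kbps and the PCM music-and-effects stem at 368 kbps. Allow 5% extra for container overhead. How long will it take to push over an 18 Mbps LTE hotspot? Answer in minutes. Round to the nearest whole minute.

107 min = 6420 s
Audio total: 224 + 368 = 592 kbps = 0.592 Mbps.
Total bitrate: 10.792 Mbps.
File: 10.792 Mbps × 6420 s = 69284.6 Mb.
With 5% container overhead: ×1.05. → 72748.9 Mb.
At 18 Mbps: 72748.9 / 18 = 4041.6 s ≈ 67.4 minutes.

67 minutes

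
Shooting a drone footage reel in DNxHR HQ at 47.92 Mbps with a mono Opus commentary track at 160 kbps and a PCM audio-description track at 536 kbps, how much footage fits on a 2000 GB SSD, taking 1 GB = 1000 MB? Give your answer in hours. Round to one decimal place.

91.4 hours

Audio total: 160 + 536 = 696 kbps = 0.696 Mbps.
Total bitrate: 47.92 + 0.696 = 48.616 Mbps.
Capacity: 2000 GB = 16,000,000 Mb.
Recording time: 16,000,000 / 48.616 = 329,110 s ≈ 91.4 hours.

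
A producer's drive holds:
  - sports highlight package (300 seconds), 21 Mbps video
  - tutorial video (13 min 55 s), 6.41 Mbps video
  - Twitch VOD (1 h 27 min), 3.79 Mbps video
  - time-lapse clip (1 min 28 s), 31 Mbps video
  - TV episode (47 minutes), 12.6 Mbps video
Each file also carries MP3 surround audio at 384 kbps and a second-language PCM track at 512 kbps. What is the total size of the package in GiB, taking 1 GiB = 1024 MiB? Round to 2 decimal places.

Audio total: 384 + 512 = 896 kbps = 0.896 Mbps.
sports highlight package: 21.896 Mbps × 300 s = 6568.8 Mb
tutorial video: 7.306 Mbps × 835 s = 6100.5 Mb
Twitch VOD: 4.686 Mbps × 5220 s = 24460.9 Mb
time-lapse clip: 31.896 Mbps × 88 s = 2806.8 Mb
TV episode: 13.496 Mbps × 2820 s = 38058.7 Mb
Total: 77995.8 Mb = 9749.5 MB.
= 9.080 GiB.

9.08 GiB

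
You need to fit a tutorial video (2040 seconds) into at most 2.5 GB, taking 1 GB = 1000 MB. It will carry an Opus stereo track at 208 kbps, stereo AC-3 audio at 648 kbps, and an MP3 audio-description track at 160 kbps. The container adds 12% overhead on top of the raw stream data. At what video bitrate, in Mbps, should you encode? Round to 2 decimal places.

7.74 Mbps

Budget: 2.5 GB = 20000.0 Mb.
Stream payload after overhead: 20000.0 / 1.12 = 17857.1 Mb.
Total bitrate budget: 17857.1 Mb / 2040 s = 8.754 Mbps.
Audio total: 208 + 648 + 160 = 1016 kbps = 1.016 Mbps.
Video: 8.754 − 1.016 = 7.738 Mbps.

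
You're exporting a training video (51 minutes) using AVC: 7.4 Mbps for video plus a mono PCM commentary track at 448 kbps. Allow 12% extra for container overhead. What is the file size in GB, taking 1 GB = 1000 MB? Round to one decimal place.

3.4 GB

51 min = 3060 s
Audio: 448 kbps = 0.448 Mbps.
Total bitrate: 7.4 + 0.448 = 7.848 Mbps.
Stream data: 7.848 Mbps × 3060 s = 24014.9 Mb.
With 12% container overhead: ×1.12.
26,897 Mb ÷ 8 = 3,362 MB → 3.362 GB.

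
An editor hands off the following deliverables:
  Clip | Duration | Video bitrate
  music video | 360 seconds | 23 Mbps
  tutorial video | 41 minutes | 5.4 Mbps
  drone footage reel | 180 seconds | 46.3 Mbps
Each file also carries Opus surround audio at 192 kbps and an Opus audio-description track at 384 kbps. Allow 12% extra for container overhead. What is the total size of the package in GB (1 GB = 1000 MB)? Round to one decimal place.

4.4 GB

Audio total: 192 + 384 = 576 kbps = 0.576 Mbps.
music video: 23.576 Mbps × 360 s × 1.12 = 9505.8 Mb
tutorial video: 5.976 Mbps × 2460 s × 1.12 = 16465.1 Mb
drone footage reel: 46.876 Mbps × 180 s × 1.12 = 9450.2 Mb
Total: 35421.1 Mb = 4427.6 MB.
= 4.428 GB.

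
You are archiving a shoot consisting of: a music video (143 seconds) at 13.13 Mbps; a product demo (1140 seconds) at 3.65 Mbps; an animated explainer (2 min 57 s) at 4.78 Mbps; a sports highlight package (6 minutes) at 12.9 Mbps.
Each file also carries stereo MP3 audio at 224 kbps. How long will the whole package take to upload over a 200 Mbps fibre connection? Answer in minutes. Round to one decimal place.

Audio: 224 kbps = 0.224 Mbps.
music video: 13.354 Mbps × 143 s = 1909.6 Mb
product demo: 3.874 Mbps × 1140 s = 4416.4 Mb
animated explainer: 5.004 Mbps × 177 s = 885.7 Mb
sports highlight package: 13.124 Mbps × 360 s = 4724.6 Mb
Total: 11936.3 Mb = 1492.0 MB.
At 200 Mbps: 11936.3 / 200 = 60 s ≈ 0.995 minutes.

1.0 minutes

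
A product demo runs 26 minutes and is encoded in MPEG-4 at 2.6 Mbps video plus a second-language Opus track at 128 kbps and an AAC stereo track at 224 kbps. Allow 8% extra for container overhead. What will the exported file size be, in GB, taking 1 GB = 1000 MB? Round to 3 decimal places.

26 min = 1560 s
Audio total: 128 + 224 = 352 kbps = 0.352 Mbps.
Total bitrate: 2.6 + 0.352 = 2.952 Mbps.
Stream data: 2.952 Mbps × 1560 s = 4605.1 Mb.
With 8% container overhead: ×1.08.
4,974 Mb ÷ 8 = 621.7 MB → 0.6217 GB.

0.622 GB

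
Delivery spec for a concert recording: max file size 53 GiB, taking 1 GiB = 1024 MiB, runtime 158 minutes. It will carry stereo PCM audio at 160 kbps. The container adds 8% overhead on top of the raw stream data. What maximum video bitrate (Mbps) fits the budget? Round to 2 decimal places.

Budget: 53 GiB = 455266.5 Mb.
Stream payload after overhead: 455266.5 / 1.08 = 421543.1 Mb.
158 min = 9480 s
Total bitrate budget: 421543.1 Mb / 9480 s = 44.467 Mbps.
Audio: 160 kbps = 0.160 Mbps.
Video: 44.467 − 0.160 = 44.307 Mbps.

44.31 Mbps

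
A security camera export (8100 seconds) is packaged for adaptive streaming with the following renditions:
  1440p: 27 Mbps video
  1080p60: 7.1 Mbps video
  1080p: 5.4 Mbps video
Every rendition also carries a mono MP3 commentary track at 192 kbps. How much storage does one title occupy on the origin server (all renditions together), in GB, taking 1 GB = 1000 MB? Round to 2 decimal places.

Audio: 192 kbps = 0.192 Mbps.
Sum of rendition bitrates: (27+0.192) + (7.1+0.192) + (5.4+0.192) = 40.076 Mbps.
× 8100 s = 324,616 Mb = 40,577 MB = 40.58 GB.

40.58 GB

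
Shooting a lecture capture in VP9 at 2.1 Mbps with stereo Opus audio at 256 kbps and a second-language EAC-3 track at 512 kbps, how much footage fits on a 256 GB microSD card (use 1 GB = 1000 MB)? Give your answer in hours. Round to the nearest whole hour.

Audio total: 256 + 512 = 768 kbps = 0.768 Mbps.
Total bitrate: 2.1 + 0.768 = 2.868 Mbps.
Capacity: 256 GB = 2,048,000 Mb.
Recording time: 2,048,000 / 2.868 = 714,086 s ≈ 198 hours.

198 hours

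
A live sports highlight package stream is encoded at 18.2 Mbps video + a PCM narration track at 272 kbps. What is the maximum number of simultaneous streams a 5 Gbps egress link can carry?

270

Audio: 272 kbps = 0.272 Mbps.
Per-viewer media rate: 18.472 Mbps.
5 Gbps = 5,000 Mbps; 5,000 / 18.472 = 270.68 → 270 viewers.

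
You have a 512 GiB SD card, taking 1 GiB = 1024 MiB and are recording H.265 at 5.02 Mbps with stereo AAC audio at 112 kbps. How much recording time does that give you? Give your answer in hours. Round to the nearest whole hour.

Audio: 112 kbps = 0.112 Mbps.
Total bitrate: 5.02 + 0.112 = 5.132 Mbps.
Capacity: 512 GiB = 4,398,047 Mb.
Recording time: 4,398,047 / 5.132 = 856,985 s ≈ 238 hours.

238 hours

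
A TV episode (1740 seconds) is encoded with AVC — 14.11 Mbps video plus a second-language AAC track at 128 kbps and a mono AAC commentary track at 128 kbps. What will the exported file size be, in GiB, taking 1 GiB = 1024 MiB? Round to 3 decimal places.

2.910 GiB

Audio total: 128 + 128 = 256 kbps = 0.256 Mbps.
Total bitrate: 14.11 + 0.256 = 14.366 Mbps.
Stream data: 14.366 Mbps × 1740 s = 24996.8 Mb.
24,997 Mb = 3,124,605,000 bytes ÷ 1,073,741,824 = 2.910 GiB.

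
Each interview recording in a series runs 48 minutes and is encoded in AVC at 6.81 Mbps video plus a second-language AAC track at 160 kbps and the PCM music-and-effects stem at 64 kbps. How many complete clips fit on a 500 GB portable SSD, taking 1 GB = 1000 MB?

48 min = 2880 s
Audio total: 160 + 64 = 224 kbps = 0.224 Mbps.
Total bitrate: 7.034 Mbps.
Per item: 7.034 Mbps × 2880 s = 20,258 Mb = 2,532 MB.
Capacity: 500 GB = 4,000,000 Mb; 197.45 items → 197 complete.

197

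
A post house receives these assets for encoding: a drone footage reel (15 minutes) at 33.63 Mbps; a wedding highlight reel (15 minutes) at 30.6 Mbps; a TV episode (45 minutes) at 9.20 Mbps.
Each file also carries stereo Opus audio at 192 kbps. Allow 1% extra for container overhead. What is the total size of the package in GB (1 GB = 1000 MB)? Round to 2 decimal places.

Audio: 192 kbps = 0.192 Mbps.
drone footage reel: 33.822 Mbps × 900 s × 1.01 = 30744.2 Mb
wedding highlight reel: 30.792 Mbps × 900 s × 1.01 = 27989.9 Mb
TV episode: 9.392 Mbps × 2700 s × 1.01 = 25612.0 Mb
Total: 84346.1 Mb = 10543.3 MB.
= 10.54 GB.

10.54 GB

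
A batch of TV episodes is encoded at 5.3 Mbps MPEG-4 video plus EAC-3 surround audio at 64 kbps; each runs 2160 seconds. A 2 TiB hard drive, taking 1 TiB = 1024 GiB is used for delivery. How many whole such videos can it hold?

Audio: 64 kbps = 0.064 Mbps.
Total bitrate: 5.364 Mbps.
Per item: 5.364 Mbps × 2160 s = 11,586 Mb = 1,448 MB.
Capacity: 2 TiB = 17,592,186 Mb; 1518.37 items → 1518 complete.

1518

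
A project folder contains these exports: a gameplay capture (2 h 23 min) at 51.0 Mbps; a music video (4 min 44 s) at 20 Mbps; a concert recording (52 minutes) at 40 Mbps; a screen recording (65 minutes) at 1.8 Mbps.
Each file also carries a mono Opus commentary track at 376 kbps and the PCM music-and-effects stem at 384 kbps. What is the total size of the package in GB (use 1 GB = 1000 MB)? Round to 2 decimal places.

Audio total: 376 + 384 = 760 kbps = 0.760 Mbps.
gameplay capture: 51.760 Mbps × 8580 s = 444100.8 Mb
music video: 20.760 Mbps × 284 s = 5895.8 Mb
concert recording: 40.760 Mbps × 3120 s = 127171.2 Mb
screen recording: 2.560 Mbps × 3900 s = 9984.0 Mb
Total: 587151.8 Mb = 73394.0 MB.
= 73.39 GB.

73.39 GB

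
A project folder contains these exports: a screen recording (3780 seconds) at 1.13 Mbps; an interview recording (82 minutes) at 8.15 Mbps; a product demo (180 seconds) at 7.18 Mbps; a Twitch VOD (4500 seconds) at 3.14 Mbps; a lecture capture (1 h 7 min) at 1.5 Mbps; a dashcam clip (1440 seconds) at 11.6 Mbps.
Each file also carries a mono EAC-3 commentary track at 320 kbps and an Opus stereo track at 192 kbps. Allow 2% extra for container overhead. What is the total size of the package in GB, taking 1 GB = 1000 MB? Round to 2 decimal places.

11.75 GB

Audio total: 320 + 192 = 512 kbps = 0.512 Mbps.
screen recording: 1.642 Mbps × 3780 s × 1.02 = 6330.9 Mb
interview recording: 8.662 Mbps × 4920 s × 1.02 = 43469.4 Mb
product demo: 7.692 Mbps × 180 s × 1.02 = 1412.3 Mb
Twitch VOD: 3.652 Mbps × 4500 s × 1.02 = 16762.7 Mb
lecture capture: 2.012 Mbps × 4020 s × 1.02 = 8250.0 Mb
dashcam clip: 12.112 Mbps × 1440 s × 1.02 = 17790.1 Mb
Total: 94015.3 Mb = 11751.9 MB.
= 11.75 GB.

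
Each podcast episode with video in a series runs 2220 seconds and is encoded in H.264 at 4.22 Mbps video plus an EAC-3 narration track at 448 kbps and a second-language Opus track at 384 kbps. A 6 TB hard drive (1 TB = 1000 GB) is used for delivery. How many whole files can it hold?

Audio total: 448 + 384 = 832 kbps = 0.832 Mbps.
Total bitrate: 5.052 Mbps.
Per item: 5.052 Mbps × 2220 s = 11,215 Mb = 1,402 MB.
Capacity: 6 TB = 48,000,000 Mb; 4279.81 items → 4279 complete.

4279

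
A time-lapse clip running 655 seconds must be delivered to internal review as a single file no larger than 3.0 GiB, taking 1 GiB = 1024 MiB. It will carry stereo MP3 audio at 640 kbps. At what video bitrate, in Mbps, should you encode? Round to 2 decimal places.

Budget: 3.0 GiB = 25769.8 Mb.
Total bitrate budget: 25769.8 Mb / 655 s = 39.343 Mbps.
Audio: 640 kbps = 0.640 Mbps.
Video: 39.343 − 0.640 = 38.703 Mbps.

38.70 Mbps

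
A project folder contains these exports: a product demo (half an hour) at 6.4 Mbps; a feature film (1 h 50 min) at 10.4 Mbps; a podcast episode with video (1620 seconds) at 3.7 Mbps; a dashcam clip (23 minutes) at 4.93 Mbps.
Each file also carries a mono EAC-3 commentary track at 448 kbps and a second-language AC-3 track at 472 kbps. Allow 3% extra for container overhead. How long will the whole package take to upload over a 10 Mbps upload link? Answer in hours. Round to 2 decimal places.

2.96 hours

Audio total: 448 + 472 = 920 kbps = 0.920 Mbps.
product demo: 7.320 Mbps × 1800 s × 1.03 = 13571.3 Mb
feature film: 11.320 Mbps × 6600 s × 1.03 = 76953.4 Mb
podcast episode with video: 4.620 Mbps × 1620 s × 1.03 = 7708.9 Mb
dashcam clip: 5.850 Mbps × 1380 s × 1.03 = 8315.2 Mb
Total: 106548.8 Mb = 13318.6 MB.
At 10 Mbps: 106548.8 / 10 = 10655 s ≈ 2.96 hours.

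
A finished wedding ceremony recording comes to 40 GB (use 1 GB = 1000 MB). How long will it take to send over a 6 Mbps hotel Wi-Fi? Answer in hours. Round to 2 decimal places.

File: 40 GB = 320000.0 Mb.
At 6 Mbps: 320000.0 / 6 = 53333.3 s ≈ 14.8 hours.

14.81 hours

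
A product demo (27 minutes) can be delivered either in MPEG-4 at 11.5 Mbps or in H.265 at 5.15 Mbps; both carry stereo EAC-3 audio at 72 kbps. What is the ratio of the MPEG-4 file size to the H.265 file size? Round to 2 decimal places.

27 min = 1620 s
Audio: 72 kbps = 0.072 Mbps.
MPEG-4: 11.572 Mbps × 1620 s = 18746.6 Mb = 2.343 GB.
H.265: 5.222 Mbps × 1620 s = 8459.6 Mb = 1.057 GB.
Ratio: 2.343 / 1.057 = 2.216.

2.22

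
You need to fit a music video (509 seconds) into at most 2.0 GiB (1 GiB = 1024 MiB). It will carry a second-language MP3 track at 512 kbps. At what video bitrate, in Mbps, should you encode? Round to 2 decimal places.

33.24 Mbps

Budget: 2.0 GiB = 17179.9 Mb.
Total bitrate budget: 17179.9 Mb / 509 s = 33.752 Mbps.
Audio: 512 kbps = 0.512 Mbps.
Video: 33.752 − 0.512 = 33.240 Mbps.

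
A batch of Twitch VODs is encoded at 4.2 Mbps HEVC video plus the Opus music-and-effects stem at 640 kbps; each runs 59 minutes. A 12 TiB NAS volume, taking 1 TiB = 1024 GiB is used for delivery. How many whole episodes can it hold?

6160

59 min = 3540 s
Audio: 640 kbps = 0.640 Mbps.
Total bitrate: 4.840 Mbps.
Per item: 4.840 Mbps × 3540 s = 17,134 Mb = 2,142 MB.
Capacity: 12 TiB = 105,553,116 Mb; 6160.59 items → 6160 complete.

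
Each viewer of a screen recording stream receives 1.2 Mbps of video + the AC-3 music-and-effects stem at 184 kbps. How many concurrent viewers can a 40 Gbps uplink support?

28901

Audio: 184 kbps = 0.184 Mbps.
Per-viewer media rate: 1.384 Mbps.
40 Gbps = 40,000 Mbps; 40,000 / 1.384 = 28901.73 → 28901 viewers.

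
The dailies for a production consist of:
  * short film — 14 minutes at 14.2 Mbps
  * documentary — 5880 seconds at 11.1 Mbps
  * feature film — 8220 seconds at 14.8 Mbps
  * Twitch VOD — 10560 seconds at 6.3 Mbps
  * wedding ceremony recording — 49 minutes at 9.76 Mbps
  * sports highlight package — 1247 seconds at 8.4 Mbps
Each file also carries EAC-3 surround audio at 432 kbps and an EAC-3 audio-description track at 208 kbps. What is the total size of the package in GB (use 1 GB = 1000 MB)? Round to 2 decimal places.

Audio total: 432 + 208 = 640 kbps = 0.640 Mbps.
short film: 14.840 Mbps × 840 s = 12465.6 Mb
documentary: 11.740 Mbps × 5880 s = 69031.2 Mb
feature film: 15.440 Mbps × 8220 s = 126916.8 Mb
Twitch VOD: 6.940 Mbps × 10560 s = 73286.4 Mb
wedding ceremony recording: 10.400 Mbps × 2940 s = 30576.0 Mb
sports highlight package: 9.040 Mbps × 1247 s = 11272.9 Mb
Total: 323548.9 Mb = 40443.6 MB.
= 40.44 GB.

40.44 GB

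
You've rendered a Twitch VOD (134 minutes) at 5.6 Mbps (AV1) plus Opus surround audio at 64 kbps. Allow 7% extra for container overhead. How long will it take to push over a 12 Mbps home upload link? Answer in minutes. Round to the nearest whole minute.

68 minutes

134 min = 8040 s
Audio: 64 kbps = 0.064 Mbps.
Total bitrate: 5.664 Mbps.
File: 5.664 Mbps × 8040 s = 45538.6 Mb.
With 7% container overhead: ×1.07. → 48726.3 Mb.
At 12 Mbps: 48726.3 / 12 = 4060.5 s ≈ 67.7 minutes.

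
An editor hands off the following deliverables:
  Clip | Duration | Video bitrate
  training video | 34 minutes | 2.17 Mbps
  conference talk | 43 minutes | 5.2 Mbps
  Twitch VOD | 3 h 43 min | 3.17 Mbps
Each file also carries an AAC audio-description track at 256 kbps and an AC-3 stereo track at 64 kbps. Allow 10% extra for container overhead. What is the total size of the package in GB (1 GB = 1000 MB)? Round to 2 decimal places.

9.08 GB

Audio total: 256 + 64 = 320 kbps = 0.320 Mbps.
training video: 2.490 Mbps × 2040 s × 1.10 = 5587.6 Mb
conference talk: 5.520 Mbps × 2580 s × 1.10 = 15665.8 Mb
Twitch VOD: 3.490 Mbps × 13380 s × 1.10 = 51365.8 Mb
Total: 72619.1 Mb = 9077.4 MB.
= 9.077 GB.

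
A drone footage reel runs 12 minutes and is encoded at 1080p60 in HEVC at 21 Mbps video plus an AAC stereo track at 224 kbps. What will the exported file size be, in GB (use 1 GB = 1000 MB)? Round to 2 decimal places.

12 min = 720 s
Audio: 224 kbps = 0.224 Mbps.
Total bitrate: 21 + 0.224 = 21.224 Mbps.
Stream data: 21.224 Mbps × 720 s = 15281.3 Mb.
15,281 Mb ÷ 8 = 1,910 MB → 1.910 GB.

1.91 GB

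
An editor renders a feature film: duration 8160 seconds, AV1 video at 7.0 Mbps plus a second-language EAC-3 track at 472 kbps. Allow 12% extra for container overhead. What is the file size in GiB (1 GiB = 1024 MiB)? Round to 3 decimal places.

7.950 GiB

Audio: 472 kbps = 0.472 Mbps.
Total bitrate: 7.0 + 0.472 = 7.472 Mbps.
Stream data: 7.472 Mbps × 8160 s = 60971.5 Mb.
With 12% container overhead: ×1.12.
68,288 Mb = 8,536,012,800 bytes ÷ 1,073,741,824 = 7.950 GiB.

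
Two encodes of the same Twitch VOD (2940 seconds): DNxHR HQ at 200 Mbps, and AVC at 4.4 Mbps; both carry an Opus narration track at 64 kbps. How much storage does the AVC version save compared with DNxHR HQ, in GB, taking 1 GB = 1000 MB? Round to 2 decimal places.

Audio: 64 kbps = 0.064 Mbps.
DNxHR HQ: 200.064 Mbps × 2940 s = 588188.2 Mb = 73.524 GB.
AVC: 4.464 Mbps × 2940 s = 13124.2 Mb = 1.641 GB.
Saving: 73.524 − 1.641 = 71.883 GB.

71.88 GB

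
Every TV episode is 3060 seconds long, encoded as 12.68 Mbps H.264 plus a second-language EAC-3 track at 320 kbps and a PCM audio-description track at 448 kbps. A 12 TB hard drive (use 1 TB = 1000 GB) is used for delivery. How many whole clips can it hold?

2332

Audio total: 320 + 448 = 768 kbps = 0.768 Mbps.
Total bitrate: 13.448 Mbps.
Per item: 13.448 Mbps × 3060 s = 41,151 Mb = 5,144 MB.
Capacity: 12 TB = 96,000,000 Mb; 2332.88 items → 2332 complete.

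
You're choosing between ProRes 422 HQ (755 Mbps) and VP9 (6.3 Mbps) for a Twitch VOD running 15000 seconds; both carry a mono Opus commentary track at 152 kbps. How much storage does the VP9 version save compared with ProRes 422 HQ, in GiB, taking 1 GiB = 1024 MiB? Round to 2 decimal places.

1307.40 GiB

Audio: 152 kbps = 0.152 Mbps.
ProRes 422 HQ: 755.152 Mbps × 15000 s = 11327280.0 Mb = 1318.669 GiB.
VP9: 6.452 Mbps × 15000 s = 96780.0 Mb = 11.267 GiB.
Saving: 1318.669 − 11.267 = 1307.402 GiB.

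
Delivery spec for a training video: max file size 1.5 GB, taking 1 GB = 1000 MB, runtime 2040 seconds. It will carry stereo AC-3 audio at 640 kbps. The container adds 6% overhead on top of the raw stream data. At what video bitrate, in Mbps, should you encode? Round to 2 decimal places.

Budget: 1.5 GB = 12000.0 Mb.
Stream payload after overhead: 12000.0 / 1.06 = 11320.8 Mb.
Total bitrate budget: 11320.8 Mb / 2040 s = 5.549 Mbps.
Audio: 640 kbps = 0.640 Mbps.
Video: 5.549 − 0.640 = 4.909 Mbps.

4.91 Mbps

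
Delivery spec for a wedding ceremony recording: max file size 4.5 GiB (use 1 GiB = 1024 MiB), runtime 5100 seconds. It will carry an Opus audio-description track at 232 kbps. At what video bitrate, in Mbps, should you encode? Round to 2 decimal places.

Budget: 4.5 GiB = 38654.7 Mb.
Total bitrate budget: 38654.7 Mb / 5100 s = 7.579 Mbps.
Audio: 232 kbps = 0.232 Mbps.
Video: 7.579 − 0.232 = 7.347 Mbps.

7.35 Mbps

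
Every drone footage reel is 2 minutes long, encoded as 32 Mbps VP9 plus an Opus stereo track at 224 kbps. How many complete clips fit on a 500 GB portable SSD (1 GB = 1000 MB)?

2 min = 120 s
Audio: 224 kbps = 0.224 Mbps.
Total bitrate: 32.224 Mbps.
Per item: 32.224 Mbps × 120 s = 3,867 Mb = 483.4 MB.
Capacity: 500 GB = 4,000,000 Mb; 1034.43 items → 1034 complete.

1034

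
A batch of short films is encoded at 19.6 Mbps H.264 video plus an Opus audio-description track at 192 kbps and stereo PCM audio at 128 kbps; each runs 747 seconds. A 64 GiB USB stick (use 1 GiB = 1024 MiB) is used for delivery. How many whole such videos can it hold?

Audio total: 192 + 128 = 320 kbps = 0.320 Mbps.
Total bitrate: 19.920 Mbps.
Per item: 19.920 Mbps × 747 s = 14,880 Mb = 1,860 MB.
Capacity: 64 GiB = 549,756 Mb; 36.95 items → 36 complete.

36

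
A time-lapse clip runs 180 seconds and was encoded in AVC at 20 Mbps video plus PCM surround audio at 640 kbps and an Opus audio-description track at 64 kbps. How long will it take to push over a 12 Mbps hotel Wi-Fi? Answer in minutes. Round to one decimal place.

Audio total: 640 + 64 = 704 kbps = 0.704 Mbps.
Total bitrate: 20.704 Mbps.
File: 20.704 Mbps × 180 s = 3726.7 Mb.
At 12 Mbps: 3726.7 / 12 = 310.6 s ≈ 5.18 minutes.

5.2 minutes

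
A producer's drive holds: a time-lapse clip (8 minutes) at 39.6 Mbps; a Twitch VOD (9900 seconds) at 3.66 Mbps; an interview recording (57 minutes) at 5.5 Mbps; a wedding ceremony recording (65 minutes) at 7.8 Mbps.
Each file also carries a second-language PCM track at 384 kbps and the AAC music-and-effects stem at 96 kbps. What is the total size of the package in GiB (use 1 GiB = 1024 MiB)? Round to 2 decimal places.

Audio total: 384 + 96 = 480 kbps = 0.480 Mbps.
time-lapse clip: 40.080 Mbps × 480 s = 19238.4 Mb
Twitch VOD: 4.140 Mbps × 9900 s = 40986.0 Mb
interview recording: 5.980 Mbps × 3420 s = 20451.6 Mb
wedding ceremony recording: 8.280 Mbps × 3900 s = 32292.0 Mb
Total: 112968.0 Mb = 14121.0 MB.
= 13.15 GiB.

13.15 GiB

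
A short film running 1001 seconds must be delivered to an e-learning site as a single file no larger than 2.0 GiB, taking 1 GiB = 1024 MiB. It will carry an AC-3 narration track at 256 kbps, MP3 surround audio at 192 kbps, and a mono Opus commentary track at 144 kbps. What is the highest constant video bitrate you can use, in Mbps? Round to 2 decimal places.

Budget: 2.0 GiB = 17179.9 Mb.
Total bitrate budget: 17179.9 Mb / 1001 s = 17.163 Mbps.
Audio total: 256 + 192 + 144 = 592 kbps = 0.592 Mbps.
Video: 17.163 − 0.592 = 16.571 Mbps.

16.57 Mbps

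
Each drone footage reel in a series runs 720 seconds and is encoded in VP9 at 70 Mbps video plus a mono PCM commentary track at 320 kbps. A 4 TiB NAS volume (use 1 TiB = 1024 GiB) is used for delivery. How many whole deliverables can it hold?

694

Audio: 320 kbps = 0.320 Mbps.
Total bitrate: 70.320 Mbps.
Per item: 70.320 Mbps × 720 s = 50,630 Mb = 6,329 MB.
Capacity: 4 TiB = 35,184,372 Mb; 694.93 items → 694 complete.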